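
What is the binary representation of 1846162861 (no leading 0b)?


1846162861 = 1101110000010100011010110101101 in binary

1101110000010100011010110101101


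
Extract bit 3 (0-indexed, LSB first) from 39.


0b100111, position 3 = 0

0


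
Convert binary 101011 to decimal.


101011 in decimal = 43

43


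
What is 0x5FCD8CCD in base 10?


5FCD8CCD hex = 1607306445 decimal

1607306445


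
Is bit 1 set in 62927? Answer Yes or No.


0b1111010111001111, bit 1 = 1. Yes

Yes


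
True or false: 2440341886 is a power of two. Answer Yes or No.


0b10010001011101001010100101111110. Multiple bits set => No

No


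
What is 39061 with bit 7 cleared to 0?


39061 & ~(1 << 7) = 38933

38933


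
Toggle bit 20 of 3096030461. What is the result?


3096030461 ^ (1 << 20) = 3096030461 ^ 1048576 = 3097079037

3097079037


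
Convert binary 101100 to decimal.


101100 in decimal = 44

44


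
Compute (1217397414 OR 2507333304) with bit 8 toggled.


Step 1: 1217397414 | 2507333304 = 3723681470
Step 2: 3723681470 ^ (1 << 8) = 3723681470 ^ 256 = 3723681726

3723681726


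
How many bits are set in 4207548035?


0b11111010110010100001011010000011 has 16 set bits

16


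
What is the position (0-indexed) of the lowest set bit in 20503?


0b101000000010111. Lowest set bit at position 0

0


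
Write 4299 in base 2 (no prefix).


4299 = 1000011001011 in binary

1000011001011


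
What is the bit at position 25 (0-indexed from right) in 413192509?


0b11000101000001101000100111101, position 25 = 0

0


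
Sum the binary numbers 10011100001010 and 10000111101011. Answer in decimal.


10011100001010 + 10000111101011 = 100100011110101 = 18677

18677


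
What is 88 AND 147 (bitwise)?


0b1011000 & 0b10010011 = 0b10000 = 16

16


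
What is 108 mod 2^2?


108 & 3 = 0

0


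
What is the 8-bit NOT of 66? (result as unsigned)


~0b1000010 = 0b10111101 = 189 (8-bit unsigned)

189


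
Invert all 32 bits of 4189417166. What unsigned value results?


4189417166 ^ 4294967295 = 105550129

105550129


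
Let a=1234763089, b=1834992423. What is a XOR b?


1234763089 ^ 1834992423 = 617037430

617037430


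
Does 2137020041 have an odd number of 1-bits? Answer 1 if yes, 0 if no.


0b1111111011000000101011010001001 has 16 ones => parity 0

0


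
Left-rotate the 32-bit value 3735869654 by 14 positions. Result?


Rotate 0b11011110101011001101100011010110 left by 14 (32-bit) = 0b110110001101011011011110101011 = 909490091

909490091


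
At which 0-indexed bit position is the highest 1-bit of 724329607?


0b101011001011000110010010000111. Highest set bit at position 29

29


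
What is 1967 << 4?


0b11110101111 << 4 = 0b111101011110000 = 31472

31472


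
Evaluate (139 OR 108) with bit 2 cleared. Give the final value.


Step 1: 139 | 108 = 239
Step 2: 239 & ~(1 << 2) = 235

235


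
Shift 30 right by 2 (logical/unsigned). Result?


0b11110 >> 2 = 0b111 = 7

7


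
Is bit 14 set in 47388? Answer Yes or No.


0b1011100100011100, bit 14 = 0. No

No


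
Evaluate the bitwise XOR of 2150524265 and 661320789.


0b10000000001011100110010101101001 ^ 0b100111011010101111010001010101 = 0b10100111010001001001000100111100 = 2806288700

2806288700


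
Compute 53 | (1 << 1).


53 | (1 << 1) = 53 | 2 = 55

55


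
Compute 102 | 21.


0b1100110 | 0b10101 = 0b1110111 = 119

119


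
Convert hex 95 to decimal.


95 hex = 149 decimal

149


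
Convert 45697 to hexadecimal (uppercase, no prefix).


45697 = B281 hex

B281


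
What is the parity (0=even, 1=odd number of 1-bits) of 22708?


0b101100010110100 has 7 ones => parity 1

1


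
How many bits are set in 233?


0b11101001 has 5 set bits

5


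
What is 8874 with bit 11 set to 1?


8874 | (1 << 11) = 8874 | 2048 = 10922

10922


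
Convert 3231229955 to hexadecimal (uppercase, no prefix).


3231229955 = C098A803 hex

C098A803


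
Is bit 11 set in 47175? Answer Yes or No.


0b1011100001000111, bit 11 = 1. Yes

Yes


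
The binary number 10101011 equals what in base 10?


10101011 in decimal = 171

171


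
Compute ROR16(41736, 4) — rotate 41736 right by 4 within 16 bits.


Rotate 0b1010001100001000 right by 4 (16-bit) = 0b1000101000110000 = 35376

35376


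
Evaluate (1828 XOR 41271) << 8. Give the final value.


Step 1: 1828 ^ 41271 = 42515
Step 2: 42515 << 8 = 10883840

10883840


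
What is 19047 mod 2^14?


19047 & 16383 = 2663

2663


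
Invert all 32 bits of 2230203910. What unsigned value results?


2230203910 ^ 4294967295 = 2064763385

2064763385


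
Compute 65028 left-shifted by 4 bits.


0b1111111000000100 << 4 = 0b11111110000001000000 = 1040448

1040448


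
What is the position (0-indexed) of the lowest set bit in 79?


0b1001111. Lowest set bit at position 0

0


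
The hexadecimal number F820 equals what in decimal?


F820 hex = 63520 decimal

63520


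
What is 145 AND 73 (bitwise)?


0b10010001 & 0b1001001 = 0b1 = 1

1


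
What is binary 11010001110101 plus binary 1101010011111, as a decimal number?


11010001110101 + 1101010011111 = 100111100010100 = 20244

20244


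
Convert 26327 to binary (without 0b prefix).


26327 = 110011011010111 in binary

110011011010111


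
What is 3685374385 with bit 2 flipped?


3685374385 ^ (1 << 2) = 3685374385 ^ 4 = 3685374389

3685374389


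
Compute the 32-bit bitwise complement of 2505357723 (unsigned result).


~0b10010101010101001011100110011011 = 0b1101010101010110100011001100100 = 1789609572 (32-bit unsigned)

1789609572


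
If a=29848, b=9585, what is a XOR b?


29848 ^ 9585 = 20969

20969


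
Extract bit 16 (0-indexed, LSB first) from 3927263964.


0b11101010000101010100101011011100, position 16 = 1

1


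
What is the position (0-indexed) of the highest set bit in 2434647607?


0b10010001000111011100011000110111. Highest set bit at position 31

31


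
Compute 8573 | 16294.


0b10000101111101 | 0b11111110100110 = 0b11111111111111 = 16383

16383


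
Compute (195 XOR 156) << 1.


Step 1: 195 ^ 156 = 95
Step 2: 95 << 1 = 190

190


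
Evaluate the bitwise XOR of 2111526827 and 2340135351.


0b1111101110110110101011110101011 ^ 0b10001011011110111010000110110111 = 0b11110110101000001111011000011100 = 4137743900

4137743900


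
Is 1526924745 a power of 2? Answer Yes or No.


0b1011011000000110000010111001001. Multiple bits set => No

No


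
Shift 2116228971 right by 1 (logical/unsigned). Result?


0b1111110001000110001011101101011 >> 1 = 0b111111000100011000101110110101 = 1058114485

1058114485


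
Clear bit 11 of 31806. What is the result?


31806 & ~(1 << 11) = 29758

29758


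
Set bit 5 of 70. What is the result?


70 | (1 << 5) = 70 | 32 = 102

102


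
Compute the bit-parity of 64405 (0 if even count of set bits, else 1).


0b1111101110010101 has 11 ones => parity 1

1


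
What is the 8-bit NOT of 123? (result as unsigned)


~0b1111011 = 0b10000100 = 132 (8-bit unsigned)

132


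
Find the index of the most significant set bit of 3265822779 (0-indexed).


0b11000010101010001000000000111011. Highest set bit at position 31

31


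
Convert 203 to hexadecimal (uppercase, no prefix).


203 = CB hex

CB


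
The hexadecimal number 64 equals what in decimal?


64 hex = 100 decimal

100


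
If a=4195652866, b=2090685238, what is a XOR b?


4195652866 ^ 2090685238 = 2257176116

2257176116


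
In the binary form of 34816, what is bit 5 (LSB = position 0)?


0b1000100000000000, position 5 = 0

0


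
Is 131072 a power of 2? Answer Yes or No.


0b100000000000000000. Only one bit set => Yes

Yes


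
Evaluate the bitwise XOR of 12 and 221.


0b1100 ^ 0b11011101 = 0b11010001 = 209

209


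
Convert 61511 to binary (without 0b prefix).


61511 = 1111000001000111 in binary

1111000001000111


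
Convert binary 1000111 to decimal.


1000111 in decimal = 71

71


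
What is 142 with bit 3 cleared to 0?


142 & ~(1 << 3) = 134

134


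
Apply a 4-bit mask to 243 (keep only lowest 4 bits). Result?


243 & 15 = 3

3


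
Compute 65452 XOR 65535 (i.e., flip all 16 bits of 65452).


65452 ^ 65535 = 83

83


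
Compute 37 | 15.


0b100101 | 0b1111 = 0b101111 = 47

47


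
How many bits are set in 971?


0b1111001011 has 7 set bits

7


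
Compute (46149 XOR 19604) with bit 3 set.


Step 1: 46149 ^ 19604 = 63697
Step 2: 63697 | (1 << 3) = 63697 | 8 = 63705

63705


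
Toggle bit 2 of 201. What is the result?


201 ^ (1 << 2) = 201 ^ 4 = 205

205


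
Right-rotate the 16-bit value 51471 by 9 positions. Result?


Rotate 0b1100100100001111 right by 9 (16-bit) = 0b1000011111100100 = 34788

34788


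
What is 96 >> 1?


0b1100000 >> 1 = 0b110000 = 48

48


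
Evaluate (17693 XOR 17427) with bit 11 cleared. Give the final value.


Step 1: 17693 ^ 17427 = 270
Step 2: 270 & ~(1 << 11) = 270

270


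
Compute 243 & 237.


0b11110011 & 0b11101101 = 0b11100001 = 225

225


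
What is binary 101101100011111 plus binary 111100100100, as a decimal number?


101101100011111 + 111100100100 = 110101001000011 = 27203

27203


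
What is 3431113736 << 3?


0b11001100100000101010010000001000 << 3 = 0b11001100100000101010010000001000000 = 27448909888

27448909888


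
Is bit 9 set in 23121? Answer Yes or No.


0b101101001010001, bit 9 = 1. Yes

Yes


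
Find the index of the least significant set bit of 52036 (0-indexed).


0b1100101101000100. Lowest set bit at position 2

2


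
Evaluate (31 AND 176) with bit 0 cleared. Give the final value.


Step 1: 31 & 176 = 16
Step 2: 16 & ~(1 << 0) = 16

16


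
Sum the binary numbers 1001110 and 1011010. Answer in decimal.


1001110 + 1011010 = 10101000 = 168

168


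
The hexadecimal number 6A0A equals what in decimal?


6A0A hex = 27146 decimal

27146


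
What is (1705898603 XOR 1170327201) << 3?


Step 1: 1705898603 ^ 1170327201 = 543962314
Step 2: 543962314 << 3 = 4351698512

4351698512


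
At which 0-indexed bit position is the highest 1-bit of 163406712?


0b1001101111010110001101111000. Highest set bit at position 27

27


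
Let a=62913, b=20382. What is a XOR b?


62913 ^ 20382 = 47711

47711


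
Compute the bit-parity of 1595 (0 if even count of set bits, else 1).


0b11000111011 has 7 ones => parity 1

1


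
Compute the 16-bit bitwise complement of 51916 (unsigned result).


~0b1100101011001100 = 0b11010100110011 = 13619 (16-bit unsigned)

13619


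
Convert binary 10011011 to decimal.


10011011 in decimal = 155

155


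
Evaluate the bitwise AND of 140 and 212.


0b10001100 & 0b11010100 = 0b10000100 = 132

132


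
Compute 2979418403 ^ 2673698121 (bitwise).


0b10110001100101100101000100100011 ^ 0b10011111010111010110010101001001 = 0b101110110010110011010001101010 = 785069162

785069162


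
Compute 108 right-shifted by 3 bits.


0b1101100 >> 3 = 0b1101 = 13

13


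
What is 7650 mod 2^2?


7650 & 3 = 2

2


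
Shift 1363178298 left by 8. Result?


0b1010001010000000111001100111010 << 8 = 0b101000101000000011100110011101000000000 = 348973644288

348973644288


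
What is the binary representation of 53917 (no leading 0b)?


53917 = 1101001010011101 in binary

1101001010011101


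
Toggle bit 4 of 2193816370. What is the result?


2193816370 ^ (1 << 4) = 2193816370 ^ 16 = 2193816354

2193816354


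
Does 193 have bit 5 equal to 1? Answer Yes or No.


0b11000001, bit 5 = 0. No

No


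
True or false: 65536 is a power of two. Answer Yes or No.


0b10000000000000000. Only one bit set => Yes

Yes


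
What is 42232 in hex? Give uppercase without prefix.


42232 = A4F8 hex

A4F8


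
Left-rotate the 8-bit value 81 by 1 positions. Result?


Rotate 0b1010001 left by 1 (8-bit) = 0b10100010 = 162

162


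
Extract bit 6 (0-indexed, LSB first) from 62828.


0b1111010101101100, position 6 = 1

1


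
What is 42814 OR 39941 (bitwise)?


0b1010011100111110 | 0b1001110000000101 = 0b1011111100111111 = 48959

48959


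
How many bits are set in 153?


0b10011001 has 4 set bits

4


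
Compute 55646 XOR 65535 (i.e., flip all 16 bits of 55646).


55646 ^ 65535 = 9889

9889


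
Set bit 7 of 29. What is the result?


29 | (1 << 7) = 29 | 128 = 157

157


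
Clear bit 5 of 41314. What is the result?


41314 & ~(1 << 5) = 41282

41282


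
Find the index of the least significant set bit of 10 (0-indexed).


0b1010. Lowest set bit at position 1

1


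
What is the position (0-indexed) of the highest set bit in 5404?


0b1010100011100. Highest set bit at position 12

12


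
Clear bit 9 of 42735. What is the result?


42735 & ~(1 << 9) = 42223

42223


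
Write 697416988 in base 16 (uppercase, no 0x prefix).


697416988 = 2991BD1C hex

2991BD1C


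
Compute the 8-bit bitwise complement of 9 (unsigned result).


~0b1001 = 0b11110110 = 246 (8-bit unsigned)

246


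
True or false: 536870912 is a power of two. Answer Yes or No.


0b100000000000000000000000000000. Only one bit set => Yes

Yes


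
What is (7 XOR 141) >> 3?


Step 1: 7 ^ 141 = 138
Step 2: 138 >> 3 = 17

17


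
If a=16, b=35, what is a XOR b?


16 ^ 35 = 51

51


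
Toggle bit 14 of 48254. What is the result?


48254 ^ (1 << 14) = 48254 ^ 16384 = 64638

64638


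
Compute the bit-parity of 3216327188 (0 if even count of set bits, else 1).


0b10111111101101010100001000010100 has 16 ones => parity 0

0


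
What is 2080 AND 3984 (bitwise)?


0b100000100000 & 0b111110010000 = 0b100000000000 = 2048

2048


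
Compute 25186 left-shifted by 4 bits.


0b110001001100010 << 4 = 0b1100010011000100000 = 402976

402976


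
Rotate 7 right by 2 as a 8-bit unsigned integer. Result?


Rotate 0b111 right by 2 (8-bit) = 0b11000001 = 193

193


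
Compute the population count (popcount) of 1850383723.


0b1101110010010101001110101101011 has 18 set bits

18


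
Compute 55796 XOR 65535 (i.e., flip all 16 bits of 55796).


55796 ^ 65535 = 9739

9739


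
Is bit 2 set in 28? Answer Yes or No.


0b11100, bit 2 = 1. Yes

Yes


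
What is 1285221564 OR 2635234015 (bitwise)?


0b1001100100110101110110010111100 | 0b10011101000100100111101011011111 = 0b11011101100110101111111011111111 = 3717922559

3717922559


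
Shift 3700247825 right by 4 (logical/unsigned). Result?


0b11011100100011010100110100010001 >> 4 = 0b1101110010001101010011010001 = 231265489

231265489


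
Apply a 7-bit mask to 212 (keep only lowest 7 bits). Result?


212 & 127 = 84

84


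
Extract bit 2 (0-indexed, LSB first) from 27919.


0b110110100001111, position 2 = 1

1


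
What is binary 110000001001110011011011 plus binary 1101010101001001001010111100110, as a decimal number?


110000001001110011011011 + 1101010101001001001010111100110 = 1101011011001010011001011000001 = 1801794241

1801794241


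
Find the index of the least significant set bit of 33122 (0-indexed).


0b1000000101100010. Lowest set bit at position 1

1


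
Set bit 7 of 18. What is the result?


18 | (1 << 7) = 18 | 128 = 146

146


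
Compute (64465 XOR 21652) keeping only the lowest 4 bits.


Step 1: 64465 ^ 21652 = 44869
Step 2: 44869 & 15 = 5

5


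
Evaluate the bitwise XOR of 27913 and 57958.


0b110110100001001 ^ 0b1110001001100110 = 0b1000111101101111 = 36719

36719


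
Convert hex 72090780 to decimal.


72090780 hex = 1913194368 decimal

1913194368


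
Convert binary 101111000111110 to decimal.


101111000111110 in decimal = 24126

24126


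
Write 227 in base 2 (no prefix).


227 = 11100011 in binary

11100011


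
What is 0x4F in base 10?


4F hex = 79 decimal

79


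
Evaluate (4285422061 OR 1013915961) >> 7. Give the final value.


Step 1: 4285422061 | 1013915961 = 4285495805
Step 2: 4285495805 >> 7 = 33480435

33480435


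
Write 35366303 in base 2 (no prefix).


35366303 = 10000110111010010110011111 in binary

10000110111010010110011111


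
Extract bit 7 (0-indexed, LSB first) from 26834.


0b110100011010010, position 7 = 1

1


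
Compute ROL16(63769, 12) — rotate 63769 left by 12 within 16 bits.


Rotate 0b1111100100011001 left by 12 (16-bit) = 0b1001111110010001 = 40849

40849


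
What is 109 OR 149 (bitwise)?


0b1101101 | 0b10010101 = 0b11111101 = 253

253


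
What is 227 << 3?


0b11100011 << 3 = 0b11100011000 = 1816

1816


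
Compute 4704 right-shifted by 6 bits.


0b1001001100000 >> 6 = 0b1001001 = 73

73


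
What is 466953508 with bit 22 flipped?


466953508 ^ (1 << 22) = 466953508 ^ 4194304 = 462759204

462759204


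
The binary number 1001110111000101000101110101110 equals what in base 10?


1001110111000101000101110101110 in decimal = 1323469742

1323469742


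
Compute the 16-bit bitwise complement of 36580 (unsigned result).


~0b1000111011100100 = 0b111000100011011 = 28955 (16-bit unsigned)

28955


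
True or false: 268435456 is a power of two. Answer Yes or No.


0b10000000000000000000000000000. Only one bit set => Yes

Yes


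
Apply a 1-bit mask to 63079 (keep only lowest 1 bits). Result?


63079 & 1 = 1

1


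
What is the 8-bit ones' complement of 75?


75 ^ 255 = 180

180


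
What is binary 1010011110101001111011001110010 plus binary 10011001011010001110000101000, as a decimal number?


1010011110101001111011001110010 + 10011001011010001110000101000 = 1100111000000100001001010011010 = 1728189082

1728189082


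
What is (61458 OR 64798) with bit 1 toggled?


Step 1: 61458 | 64798 = 64798
Step 2: 64798 ^ (1 << 1) = 64798 ^ 2 = 64796

64796


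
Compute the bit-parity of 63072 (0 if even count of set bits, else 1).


0b1111011001100000 has 8 ones => parity 0

0


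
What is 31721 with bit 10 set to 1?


31721 | (1 << 10) = 31721 | 1024 = 32745

32745


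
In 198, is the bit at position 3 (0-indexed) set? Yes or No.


0b11000110, bit 3 = 0. No

No


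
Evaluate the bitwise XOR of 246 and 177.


0b11110110 ^ 0b10110001 = 0b1000111 = 71

71


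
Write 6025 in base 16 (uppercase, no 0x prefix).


6025 = 1789 hex

1789


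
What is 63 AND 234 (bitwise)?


0b111111 & 0b11101010 = 0b101010 = 42

42


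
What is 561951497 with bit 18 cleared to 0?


561951497 & ~(1 << 18) = 561689353

561689353


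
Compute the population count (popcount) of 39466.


0b1001101000101010 has 7 set bits

7


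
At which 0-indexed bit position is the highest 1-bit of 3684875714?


0b11011011101000101011110111000010. Highest set bit at position 31

31


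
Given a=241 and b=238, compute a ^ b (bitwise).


241 ^ 238 = 31

31


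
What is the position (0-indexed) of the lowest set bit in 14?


0b1110. Lowest set bit at position 1

1


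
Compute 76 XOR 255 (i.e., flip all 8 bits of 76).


76 ^ 255 = 179

179


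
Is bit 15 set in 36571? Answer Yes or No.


0b1000111011011011, bit 15 = 1. Yes

Yes


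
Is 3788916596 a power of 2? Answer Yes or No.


0b11100001110101100100011101110100. Multiple bits set => No

No


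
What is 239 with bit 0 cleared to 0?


239 & ~(1 << 0) = 238

238


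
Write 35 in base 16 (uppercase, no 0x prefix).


35 = 23 hex

23


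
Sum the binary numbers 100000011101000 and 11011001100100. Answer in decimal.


100000011101000 + 11011001100100 = 111011101001100 = 30540

30540


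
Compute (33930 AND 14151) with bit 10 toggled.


Step 1: 33930 & 14151 = 1026
Step 2: 1026 ^ (1 << 10) = 1026 ^ 1024 = 2

2


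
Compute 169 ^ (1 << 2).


169 ^ (1 << 2) = 169 ^ 4 = 173

173


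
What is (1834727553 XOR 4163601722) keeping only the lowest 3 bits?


Step 1: 1834727553 ^ 4163601722 = 2507161019
Step 2: 2507161019 & 7 = 3

3


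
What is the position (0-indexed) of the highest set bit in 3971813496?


0b11101100101111010001000001111000. Highest set bit at position 31

31


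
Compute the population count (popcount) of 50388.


0b1100010011010100 has 7 set bits

7


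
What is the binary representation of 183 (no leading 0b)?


183 = 10110111 in binary

10110111


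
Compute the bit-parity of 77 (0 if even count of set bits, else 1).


0b1001101 has 4 ones => parity 0

0


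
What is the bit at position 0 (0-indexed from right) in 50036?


0b1100001101110100, position 0 = 0

0


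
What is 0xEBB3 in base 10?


EBB3 hex = 60339 decimal

60339


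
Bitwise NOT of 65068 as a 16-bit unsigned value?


~0b1111111000101100 = 0b111010011 = 467 (16-bit unsigned)

467


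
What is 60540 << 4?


0b1110110001111100 << 4 = 0b11101100011111000000 = 968640

968640


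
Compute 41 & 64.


0b101001 & 0b1000000 = 0b0 = 0

0


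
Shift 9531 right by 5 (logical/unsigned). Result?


0b10010100111011 >> 5 = 0b100101001 = 297

297


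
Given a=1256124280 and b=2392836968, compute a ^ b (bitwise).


1256124280 ^ 2392836968 = 3292603408

3292603408


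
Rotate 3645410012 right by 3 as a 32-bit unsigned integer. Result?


Rotate 0b11011001010010001000101011011100 right by 3 (32-bit) = 0b10011011001010010001000101011011 = 2603159899

2603159899


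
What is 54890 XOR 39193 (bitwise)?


0b1101011001101010 ^ 0b1001100100011001 = 0b100111101110011 = 20339

20339


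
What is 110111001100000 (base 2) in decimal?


110111001100000 in decimal = 28256

28256


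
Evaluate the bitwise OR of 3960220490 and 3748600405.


0b11101100000011000010101101001010 | 0b11011111011011110001101001010101 = 0b11111111011011110011101101011111 = 4285479775

4285479775


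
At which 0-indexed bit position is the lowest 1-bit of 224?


0b11100000. Lowest set bit at position 5

5


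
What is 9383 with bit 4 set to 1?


9383 | (1 << 4) = 9383 | 16 = 9399

9399


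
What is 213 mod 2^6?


213 & 63 = 21

21


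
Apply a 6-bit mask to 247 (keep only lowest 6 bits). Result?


247 & 63 = 55

55


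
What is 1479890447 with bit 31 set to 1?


1479890447 | (1 << 31) = 1479890447 | 2147483648 = 3627374095

3627374095


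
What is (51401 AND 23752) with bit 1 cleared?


Step 1: 51401 & 23752 = 18632
Step 2: 18632 & ~(1 << 1) = 18632

18632


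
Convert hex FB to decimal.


FB hex = 251 decimal

251


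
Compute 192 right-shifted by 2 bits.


0b11000000 >> 2 = 0b110000 = 48

48


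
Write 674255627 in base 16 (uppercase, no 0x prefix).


674255627 = 2830530B hex

2830530B


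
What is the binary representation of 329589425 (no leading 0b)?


329589425 = 10011101001010010001010110001 in binary

10011101001010010001010110001


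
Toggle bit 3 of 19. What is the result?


19 ^ (1 << 3) = 19 ^ 8 = 27

27


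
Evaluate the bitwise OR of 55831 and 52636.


0b1101101000010111 | 0b1100110110011100 = 0b1101111110011111 = 57247

57247


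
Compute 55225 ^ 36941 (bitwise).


0b1101011110111001 ^ 0b1001000001001101 = 0b100011111110100 = 18420

18420


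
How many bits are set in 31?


0b11111 has 5 set bits

5


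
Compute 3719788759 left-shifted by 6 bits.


0b11011101101101110111100011010111 << 6 = 0b11011101101101110111100011010111000000 = 238066480576

238066480576


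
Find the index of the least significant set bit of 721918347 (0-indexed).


0b101011000001111001100110001011. Lowest set bit at position 0

0


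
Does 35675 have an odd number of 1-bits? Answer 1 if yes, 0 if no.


0b1000101101011011 has 9 ones => parity 1

1


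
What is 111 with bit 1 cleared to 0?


111 & ~(1 << 1) = 109

109


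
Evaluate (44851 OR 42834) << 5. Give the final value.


Step 1: 44851 | 42834 = 44915
Step 2: 44915 << 5 = 1437280

1437280


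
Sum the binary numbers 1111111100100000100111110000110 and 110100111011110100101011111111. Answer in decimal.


1111111100100000100111110000110 + 110100111011110100101011111111 = 10110100011111111001101010000101 = 3028261509

3028261509


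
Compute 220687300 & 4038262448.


0b1101001001110110101111000100 & 0b11110000101100101111111010110000 = 0b1000100110101010000000 = 2255488

2255488


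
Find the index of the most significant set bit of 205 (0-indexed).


0b11001101. Highest set bit at position 7

7


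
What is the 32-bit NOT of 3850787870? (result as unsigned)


~0b11100101100001100101110000011110 = 0b11010011110011010001111100001 = 444179425 (32-bit unsigned)

444179425


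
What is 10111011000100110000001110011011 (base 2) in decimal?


10111011000100110000001110011011 in decimal = 3138585499

3138585499


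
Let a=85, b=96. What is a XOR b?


85 ^ 96 = 53

53


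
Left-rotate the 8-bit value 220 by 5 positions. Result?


Rotate 0b11011100 left by 5 (8-bit) = 0b10011011 = 155

155


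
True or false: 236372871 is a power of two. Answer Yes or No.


0b1110000101101100001110000111. Multiple bits set => No

No


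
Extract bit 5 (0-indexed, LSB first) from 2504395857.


0b10010101010001100000110001010001, position 5 = 0

0


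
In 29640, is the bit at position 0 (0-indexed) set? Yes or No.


0b111001111001000, bit 0 = 0. No

No


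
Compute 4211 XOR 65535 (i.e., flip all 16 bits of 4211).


4211 ^ 65535 = 61324

61324


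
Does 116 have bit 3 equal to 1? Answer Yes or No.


0b1110100, bit 3 = 0. No

No


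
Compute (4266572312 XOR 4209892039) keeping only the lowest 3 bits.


Step 1: 4266572312 ^ 4209892039 = 77816031
Step 2: 77816031 & 7 = 7

7


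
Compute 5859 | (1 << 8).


5859 | (1 << 8) = 5859 | 256 = 6115

6115


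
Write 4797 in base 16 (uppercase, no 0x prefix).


4797 = 12BD hex

12BD


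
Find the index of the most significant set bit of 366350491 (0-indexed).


0b10101110101100001000010011011. Highest set bit at position 28

28


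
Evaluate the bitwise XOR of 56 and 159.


0b111000 ^ 0b10011111 = 0b10100111 = 167

167


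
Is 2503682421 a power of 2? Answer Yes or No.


0b10010101001110110010100101110101. Multiple bits set => No

No


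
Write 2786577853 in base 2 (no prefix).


2786577853 = 10100110000101111100110110111101 in binary

10100110000101111100110110111101


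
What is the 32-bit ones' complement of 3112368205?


3112368205 ^ 4294967295 = 1182599090

1182599090


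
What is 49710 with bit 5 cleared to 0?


49710 & ~(1 << 5) = 49678

49678


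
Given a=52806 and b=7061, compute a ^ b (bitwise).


52806 ^ 7061 = 54739

54739


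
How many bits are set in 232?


0b11101000 has 4 set bits

4


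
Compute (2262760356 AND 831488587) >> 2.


Step 1: 2262760356 & 831488587 = 9339392
Step 2: 9339392 >> 2 = 2334848

2334848


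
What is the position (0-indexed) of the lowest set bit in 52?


0b110100. Lowest set bit at position 2

2


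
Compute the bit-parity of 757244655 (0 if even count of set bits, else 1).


0b101101001000101010001011101111 has 16 ones => parity 0

0


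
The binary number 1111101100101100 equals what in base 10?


1111101100101100 in decimal = 64300

64300


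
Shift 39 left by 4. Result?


0b100111 << 4 = 0b1001110000 = 624

624


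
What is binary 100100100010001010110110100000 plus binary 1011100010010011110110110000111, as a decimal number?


100100100010001010110110100000 + 1011100010010011110110110000111 = 10000000110100101001101100100111 = 2161285927

2161285927


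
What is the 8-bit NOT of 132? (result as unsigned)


~0b10000100 = 0b1111011 = 123 (8-bit unsigned)

123


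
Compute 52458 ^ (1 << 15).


52458 ^ (1 << 15) = 52458 ^ 32768 = 19690

19690


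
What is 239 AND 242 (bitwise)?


0b11101111 & 0b11110010 = 0b11100010 = 226

226


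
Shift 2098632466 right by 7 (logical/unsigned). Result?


0b1111101000101101001011100010010 >> 7 = 0b111110100010110100101110 = 16395566

16395566


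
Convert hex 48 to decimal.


48 hex = 72 decimal

72


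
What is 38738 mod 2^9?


38738 & 511 = 338

338


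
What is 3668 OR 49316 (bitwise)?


0b111001010100 | 0b1100000010100100 = 0b1100111011110100 = 52980

52980


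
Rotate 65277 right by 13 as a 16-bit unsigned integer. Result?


Rotate 0b1111111011111101 right by 13 (16-bit) = 0b1111011111101111 = 63471

63471


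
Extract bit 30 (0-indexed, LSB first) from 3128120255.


0b10111010011100110101001110111111, position 30 = 0

0


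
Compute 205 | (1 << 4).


205 | (1 << 4) = 205 | 16 = 221

221


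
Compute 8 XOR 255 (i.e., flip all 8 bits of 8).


8 ^ 255 = 247

247


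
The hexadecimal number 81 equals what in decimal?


81 hex = 129 decimal

129


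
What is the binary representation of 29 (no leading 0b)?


29 = 11101 in binary

11101


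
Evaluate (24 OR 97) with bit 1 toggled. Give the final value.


Step 1: 24 | 97 = 121
Step 2: 121 ^ (1 << 1) = 121 ^ 2 = 123

123


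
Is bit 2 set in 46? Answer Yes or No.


0b101110, bit 2 = 1. Yes

Yes


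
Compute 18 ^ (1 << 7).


18 ^ (1 << 7) = 18 ^ 128 = 146

146


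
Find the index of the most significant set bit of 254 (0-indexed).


0b11111110. Highest set bit at position 7

7


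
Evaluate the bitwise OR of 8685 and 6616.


0b10000111101101 | 0b1100111011000 = 0b11100111111101 = 14845

14845


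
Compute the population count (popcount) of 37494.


0b1001001001110110 has 8 set bits

8


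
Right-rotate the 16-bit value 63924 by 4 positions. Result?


Rotate 0b1111100110110100 right by 4 (16-bit) = 0b100111110011011 = 20379

20379


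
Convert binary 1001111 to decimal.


1001111 in decimal = 79

79


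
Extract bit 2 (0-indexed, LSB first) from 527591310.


0b11111011100100110011110001110, position 2 = 1

1


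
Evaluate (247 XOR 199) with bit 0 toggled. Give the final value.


Step 1: 247 ^ 199 = 48
Step 2: 48 ^ (1 << 0) = 48 ^ 1 = 49

49


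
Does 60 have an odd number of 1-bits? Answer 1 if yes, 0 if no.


0b111100 has 4 ones => parity 0

0


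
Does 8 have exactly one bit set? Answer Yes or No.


0b1000. Only one bit set => Yes

Yes


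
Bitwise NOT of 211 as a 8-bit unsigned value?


~0b11010011 = 0b101100 = 44 (8-bit unsigned)

44


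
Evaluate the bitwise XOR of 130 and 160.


0b10000010 ^ 0b10100000 = 0b100010 = 34

34


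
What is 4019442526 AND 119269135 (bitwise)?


0b11101111100100111101001101011110 & 0b111000110111110011100001111 = 0b111000100111100001100001110 = 118735630

118735630


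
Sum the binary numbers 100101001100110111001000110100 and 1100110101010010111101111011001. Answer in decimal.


100101001100110111001000110100 + 1100110101010010111101111011001 = 10001011110111001110111000001101 = 2346511885

2346511885


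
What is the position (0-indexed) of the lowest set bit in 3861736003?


0b11100110001011010110101001000011. Lowest set bit at position 0

0


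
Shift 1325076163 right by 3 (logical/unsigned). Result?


0b1001110111110110000111011000011 >> 3 = 0b1001110111110110000111011000 = 165634520

165634520


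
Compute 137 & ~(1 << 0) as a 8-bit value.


137 & ~(1 << 0) = 136

136


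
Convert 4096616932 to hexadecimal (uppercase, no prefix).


4096616932 = F42D69E4 hex

F42D69E4


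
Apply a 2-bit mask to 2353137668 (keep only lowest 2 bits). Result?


2353137668 & 3 = 0

0


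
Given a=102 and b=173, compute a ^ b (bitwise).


102 ^ 173 = 203

203


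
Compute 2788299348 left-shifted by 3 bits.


0b10100110001100100001001001010100 << 3 = 0b10100110001100100001001001010100000 = 22306394784

22306394784


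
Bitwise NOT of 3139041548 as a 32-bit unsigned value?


~0b10111011000110011111100100001100 = 0b1000100111001100000011011110011 = 1155925747 (32-bit unsigned)

1155925747


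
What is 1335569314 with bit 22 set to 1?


1335569314 | (1 << 22) = 1335569314 | 4194304 = 1339763618

1339763618


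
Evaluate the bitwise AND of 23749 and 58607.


0b101110011000101 & 0b1110010011101111 = 0b100010011000101 = 17605

17605


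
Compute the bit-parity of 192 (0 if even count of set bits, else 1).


0b11000000 has 2 ones => parity 0

0


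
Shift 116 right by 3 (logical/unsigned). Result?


0b1110100 >> 3 = 0b1110 = 14

14


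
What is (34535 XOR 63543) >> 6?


Step 1: 34535 ^ 63543 = 32464
Step 2: 32464 >> 6 = 507

507


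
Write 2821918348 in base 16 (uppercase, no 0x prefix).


2821918348 = A8330E8C hex

A8330E8C


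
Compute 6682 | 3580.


0b1101000011010 | 0b110111111100 = 0b1111111111110 = 8190

8190


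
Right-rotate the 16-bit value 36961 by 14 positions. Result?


Rotate 0b1001000001100001 right by 14 (16-bit) = 0b100000110000110 = 16774

16774


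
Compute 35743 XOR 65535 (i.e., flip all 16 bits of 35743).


35743 ^ 65535 = 29792

29792


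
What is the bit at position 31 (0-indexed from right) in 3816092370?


0b11100011011101001111001011010010, position 31 = 1

1


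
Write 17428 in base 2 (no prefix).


17428 = 100010000010100 in binary

100010000010100


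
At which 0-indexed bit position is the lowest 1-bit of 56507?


0b1101110010111011. Lowest set bit at position 0

0


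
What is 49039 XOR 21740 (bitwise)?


0b1011111110001111 ^ 0b101010011101100 = 0b1110101101100011 = 60259

60259


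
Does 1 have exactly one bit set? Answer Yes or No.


0b1. Only one bit set => Yes

Yes


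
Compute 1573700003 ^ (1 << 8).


1573700003 ^ (1 << 8) = 1573700003 ^ 256 = 1573699747

1573699747


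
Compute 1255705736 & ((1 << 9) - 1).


1255705736 & 511 = 136

136


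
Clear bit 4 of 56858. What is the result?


56858 & ~(1 << 4) = 56842

56842


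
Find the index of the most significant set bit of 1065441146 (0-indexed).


0b111111100000010101011101111010. Highest set bit at position 29

29


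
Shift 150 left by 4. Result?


0b10010110 << 4 = 0b100101100000 = 2400

2400


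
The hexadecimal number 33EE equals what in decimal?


33EE hex = 13294 decimal

13294


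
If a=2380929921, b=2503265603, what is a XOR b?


2380929921 ^ 2503265603 = 417257154

417257154


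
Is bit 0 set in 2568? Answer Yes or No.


0b101000001000, bit 0 = 0. No

No


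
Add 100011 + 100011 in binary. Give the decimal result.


100011 + 100011 = 1000110 = 70

70


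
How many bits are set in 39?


0b100111 has 4 set bits

4


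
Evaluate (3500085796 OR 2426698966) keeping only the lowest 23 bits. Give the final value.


Step 1: 3500085796 | 2426698966 = 3502210806
Step 2: 3502210806 & 8388607 = 4161270

4161270


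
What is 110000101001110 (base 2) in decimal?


110000101001110 in decimal = 24910

24910


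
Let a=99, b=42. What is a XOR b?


99 ^ 42 = 73

73


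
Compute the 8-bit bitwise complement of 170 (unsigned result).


~0b10101010 = 0b1010101 = 85 (8-bit unsigned)

85


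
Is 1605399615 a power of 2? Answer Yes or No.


0b1011111101100000111010000111111. Multiple bits set => No

No


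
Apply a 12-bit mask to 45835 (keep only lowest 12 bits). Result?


45835 & 4095 = 779

779


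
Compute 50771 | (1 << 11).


50771 | (1 << 11) = 50771 | 2048 = 52819

52819


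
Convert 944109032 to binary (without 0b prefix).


944109032 = 111000010001011111010111101000 in binary

111000010001011111010111101000


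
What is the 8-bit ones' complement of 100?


100 ^ 255 = 155

155


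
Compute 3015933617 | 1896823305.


0b10110011110000110111111010110001 | 0b1110001000011110011101000001001 = 0b11110011110011110111111010111001 = 4090461881

4090461881


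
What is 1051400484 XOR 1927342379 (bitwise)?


0b111110101010110001100100100100 ^ 0b1110010111000001110100100101011 = 0b1001100010010111111000000001111 = 1280045071

1280045071


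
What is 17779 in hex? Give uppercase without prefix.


17779 = 4573 hex

4573


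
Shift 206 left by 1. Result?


0b11001110 << 1 = 0b110011100 = 412

412


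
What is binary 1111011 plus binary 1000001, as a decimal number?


1111011 + 1000001 = 10111100 = 188

188


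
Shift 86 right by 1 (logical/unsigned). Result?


0b1010110 >> 1 = 0b101011 = 43

43


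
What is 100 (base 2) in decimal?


100 in decimal = 4

4


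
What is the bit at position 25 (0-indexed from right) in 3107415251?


0b10111001001101110110010011010011, position 25 = 0

0


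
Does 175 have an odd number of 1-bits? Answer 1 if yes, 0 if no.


0b10101111 has 6 ones => parity 0

0


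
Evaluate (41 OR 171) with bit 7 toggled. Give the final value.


Step 1: 41 | 171 = 171
Step 2: 171 ^ (1 << 7) = 171 ^ 128 = 43

43


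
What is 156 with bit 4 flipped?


156 ^ (1 << 4) = 156 ^ 16 = 140

140


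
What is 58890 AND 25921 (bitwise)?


0b1110011000001010 & 0b110010101000001 = 0b110010000000000 = 25600

25600


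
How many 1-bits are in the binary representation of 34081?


0b1000010100100001 has 5 set bits

5


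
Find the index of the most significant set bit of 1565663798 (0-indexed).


0b1011101010100100010001000110110. Highest set bit at position 30

30


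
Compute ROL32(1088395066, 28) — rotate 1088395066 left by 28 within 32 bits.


Rotate 0b1000000110111111001011100111010 left by 28 (32-bit) = 0b10100100000011011111100101110011 = 2752379251

2752379251


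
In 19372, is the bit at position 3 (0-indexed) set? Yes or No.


0b100101110101100, bit 3 = 1. Yes

Yes


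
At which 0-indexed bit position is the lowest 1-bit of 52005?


0b1100101100100101. Lowest set bit at position 0

0


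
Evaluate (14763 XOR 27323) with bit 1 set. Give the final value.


Step 1: 14763 ^ 27323 = 21264
Step 2: 21264 | (1 << 1) = 21264 | 2 = 21266

21266


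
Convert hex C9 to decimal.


C9 hex = 201 decimal

201


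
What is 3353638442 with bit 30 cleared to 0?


3353638442 & ~(1 << 30) = 2279896618

2279896618


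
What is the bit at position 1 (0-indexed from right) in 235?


0b11101011, position 1 = 1

1


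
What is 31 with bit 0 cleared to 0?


31 & ~(1 << 0) = 30

30


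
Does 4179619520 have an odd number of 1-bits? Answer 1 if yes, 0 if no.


0b11111001000111111110111011000000 has 19 ones => parity 1

1


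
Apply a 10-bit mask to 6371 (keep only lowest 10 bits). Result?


6371 & 1023 = 227

227


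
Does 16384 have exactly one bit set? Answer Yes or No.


0b100000000000000. Only one bit set => Yes

Yes


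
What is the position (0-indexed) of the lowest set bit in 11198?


0b10101110111110. Lowest set bit at position 1

1
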